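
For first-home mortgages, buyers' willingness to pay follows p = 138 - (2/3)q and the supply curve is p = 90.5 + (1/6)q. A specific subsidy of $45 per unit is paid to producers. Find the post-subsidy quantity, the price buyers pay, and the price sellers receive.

q' = 111; buyers pay $64; sellers receive $109

Pre-subsidy: 138 - (2/3)q = 90.5 + (1/6)q gives q* = 57 and p* = 100.
With the subsidy, sellers receive ps = pb + 45 for each unit, where pb is the price buyers pay.
On the curves, pb = 138 - (2/3)q and ps = 90.5 + (1/6)q; the wedge ps − pb = 45 gives 90.5 + (1/6)q − (138 - (2/3)q) = 45, so q' = 111.
Then pb = 138 − (2/3)·111 = 64 and ps = 90.5 + (1/6)·111 = 109.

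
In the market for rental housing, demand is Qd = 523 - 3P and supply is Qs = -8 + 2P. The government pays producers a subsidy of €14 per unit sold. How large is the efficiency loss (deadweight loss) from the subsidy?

Pre-subsidy: 523 - 3P = -8 + 2P gives P* = 106.2, Q* = 204.4.
With the subsidy, sellers receive Ps = Pb + 14 for each unit, where Pb is the price buyers pay.
Supply in terms of Pb becomes Qs = -8 + 2(Pb + 14) = 20 + 2Pb. Setting this equal to demand: 523 - 3Pb = 20 + 2Pb, so Pb = 100.6.
Sellers receive Ps = 100.6 + 14 = 114.6; Q' = 523 − 3·100.6 = 221.2.
The subsidy expands output by 221.2 − 204.4 = 16.8 past the efficient level; on those units the gap between marginal cost and willingness to pay runs from 0 up to 14.
DWL = ½ × 14 × 16.8 = 117.6.

Deadweight loss = €117.6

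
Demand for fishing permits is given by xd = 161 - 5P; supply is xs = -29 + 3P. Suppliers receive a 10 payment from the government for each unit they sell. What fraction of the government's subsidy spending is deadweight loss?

DWL / government spending = 75/488

Pre-subsidy: 161 - 5P = -29 + 3P gives P* = 23.75, x* = 42.25.
With the subsidy, sellers receive Ps = Pb + 10 for each unit, where Pb is the price buyers pay.
Supply in terms of Pb becomes xs = -29 + 3(Pb + 10) = 1 + 3Pb. Setting this equal to demand: 161 - 5Pb = 1 + 3Pb, so Pb = 20.
Sellers receive Ps = 20 + 10 = 30; x' = 161 − 5·20 = 61.
ΔCS = ½(42.25 + 61)(23.75 − 20) = 193.59375; ΔPS = ½(42.25 + 61)(30 − 23.75) = 322.65625.
Government spending = 10 × 61 = 610.
DWL = ½ × 10 × (61 − 42.25) = 93.75; fraction = 93.75 / 610 = 75/488.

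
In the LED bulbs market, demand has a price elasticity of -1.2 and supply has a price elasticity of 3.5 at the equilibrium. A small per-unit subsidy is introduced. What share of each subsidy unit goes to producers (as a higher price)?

Producer share = 12/47

For a small subsidy around the equilibrium, the benefit split depends on the relative slopes, which at a point are proportional to the elasticities.
Buyer share = εs/(εs + |εd|) = 3.5/(3.5 + 1.2) = 35/47; seller share = |εd|/(εs + |εd|) = 12/47.
So producers capture 12/47 of the subsidy.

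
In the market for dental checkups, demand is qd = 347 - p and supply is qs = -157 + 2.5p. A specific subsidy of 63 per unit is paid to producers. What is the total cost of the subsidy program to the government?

Government cost = 15624

Pre-subsidy: 347 - p = -157 + 2.5p gives p* = 144, q* = 203.
With the subsidy, sellers receive ps = pb + 63 for each unit, where pb is the price buyers pay.
Supply in terms of pb becomes qs = -157 + 2.5(pb + 63) = 0.5 + 2.5pb. Setting this equal to demand: 347 - pb = 0.5 + 2.5pb, so pb = 99.
Sellers receive ps = 99 + 63 = 162; q' = 347 − 1·99 = 248.
Government outlay = subsidy × quantity = 63 × 248 = 15624.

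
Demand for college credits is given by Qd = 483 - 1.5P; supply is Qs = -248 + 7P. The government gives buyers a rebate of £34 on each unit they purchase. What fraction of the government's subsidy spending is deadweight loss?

Pre-subsidy: 483 - 1.5P = -248 + 7P gives P* = 86, Q* = 354.
With the rebate, buyers effectively pay Pb = Ps − 34, where Ps is the price sellers receive.
Demand in terms of Ps becomes Qd = 483 − 1.5(Ps − 34) = 534 - 1.5Ps. Setting this equal to supply: 534 - 1.5Ps = -248 + 7Ps, so Ps = 92.
Buyers pay Pb = 92 − 34 = 58; Q' = -248 + 7·92 = 396.
ΔCS = ½(354 + 396)(86 − 58) = 10500; ΔPS = ½(354 + 396)(92 − 86) = 2250.
Government spending = 34 × 396 = 13464.
DWL = ½ × 34 × (396 − 354) = 714; fraction = 714 / 13464 = 7/132.

DWL / government spending = 7/132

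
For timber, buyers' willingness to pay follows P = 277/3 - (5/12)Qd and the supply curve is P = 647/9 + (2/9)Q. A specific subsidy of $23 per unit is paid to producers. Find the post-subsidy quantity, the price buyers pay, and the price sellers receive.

Pre-subsidy: 277/3 - (5/12)Q = 647/9 + (2/9)Q gives Q* = 32 and P* = 79.
With the subsidy, sellers receive Ps = Pb + 23 for each unit, where Pb is the price buyers pay.
On the curves, Pb = 277/3 - (5/12)Q and Ps = 647/9 + (2/9)Q; the wedge Ps − Pb = 23 gives 647/9 + (2/9)Q − (277/3 - (5/12)Q) = 23, so Q' = 68.
Then Pb = 277/3 − (5/12)·68 = 64 and Ps = 647/9 + (2/9)·68 = 87.

Q' = 68; buyers pay $64; sellers receive $87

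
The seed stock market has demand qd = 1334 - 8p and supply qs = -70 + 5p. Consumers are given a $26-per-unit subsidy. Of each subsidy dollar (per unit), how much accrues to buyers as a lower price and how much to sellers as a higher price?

Buyers gain $10 per unit; sellers gain $16 per unit

Pre-subsidy: 1334 - 8p = -70 + 5p gives p* = 108, q* = 470.
With the rebate, buyers effectively pay pb = ps − 26, where ps is the price sellers receive.
Demand in terms of ps becomes qd = 1334 − 8(ps − 26) = 1542 - 8ps. Setting this equal to supply: 1542 - 8ps = -70 + 5ps, so ps = 124.
Buyers pay pb = 124 − 26 = 98; q' = -70 + 5·124 = 550.
Buyers' price falls by p* − pb = 108 − 98 = 10; sellers' price rises by ps − p* = 124 − 108 = 16.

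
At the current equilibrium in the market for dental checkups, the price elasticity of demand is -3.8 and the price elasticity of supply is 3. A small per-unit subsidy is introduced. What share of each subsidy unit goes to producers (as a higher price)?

Producer share = 19/34

For a small subsidy around the equilibrium, the benefit split depends on the relative slopes, which at a point are proportional to the elasticities.
Buyer share = εs/(εs + |εd|) = 3/(3 + 3.8) = 15/34; seller share = |εd|/(εs + |εd|) = 19/34.
So producers capture 19/34 of the subsidy.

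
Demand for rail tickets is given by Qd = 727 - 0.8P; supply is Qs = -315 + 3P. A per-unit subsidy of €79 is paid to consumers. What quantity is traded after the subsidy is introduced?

Pre-subsidy: 727 - 0.8P = -315 + 3P gives P* = 5210/19, Q* = 9645/19.
With the rebate, buyers effectively pay Pb = Ps − 79, where Ps is the price sellers receive.
Demand in terms of Ps becomes Qd = 727 − 0.8(Ps − 79) = 790.2 - 0.8Ps. Setting this equal to supply: 790.2 - 0.8Ps = -315 + 3Ps, so Ps = 5526/19.
Buyers pay Pb = 5526/19 − 79 = 4025/19; Q' = -315 + 3·(5526/19) = 10593/19.

Q' = 10593/19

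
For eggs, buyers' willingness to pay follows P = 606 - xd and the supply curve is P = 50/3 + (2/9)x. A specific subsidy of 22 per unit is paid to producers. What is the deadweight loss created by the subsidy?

Pre-subsidy: 606 - x = 50/3 + (2/9)x gives x* = 5304/11 and P* = 1362/11.
With the subsidy, sellers receive Ps = Pb + 22 for each unit, where Pb is the price buyers pay.
On the curves, Pb = 606 - x and Ps = 50/3 + (2/9)x; the wedge Ps − Pb = 22 gives 50/3 + (2/9)x − (606 - x) = 22, so x' = 5502/11.
Then Pb = 606 − 1·(5502/11) = 1164/11 and Ps = 50/3 + (2/9)·(5502/11) = 1406/11.
The subsidy expands output by 5502/11 − 5304/11 = 18 past the efficient level; on those units the gap between marginal cost and willingness to pay runs from 0 up to 22.
DWL = ½ × 22 × 18 = 198.

Deadweight loss = 198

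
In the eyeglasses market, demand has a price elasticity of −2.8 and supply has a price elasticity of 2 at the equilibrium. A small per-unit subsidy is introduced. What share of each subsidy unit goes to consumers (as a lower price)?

For a small subsidy around the equilibrium, the benefit split depends on the relative slopes, which at a point are proportional to the elasticities.
Buyer share = εs/(εs + |εd|) = 2/(2 + 2.8) = 5/12; seller share = |εd|/(εs + |εd|) = 7/12.

Consumer share = 5/12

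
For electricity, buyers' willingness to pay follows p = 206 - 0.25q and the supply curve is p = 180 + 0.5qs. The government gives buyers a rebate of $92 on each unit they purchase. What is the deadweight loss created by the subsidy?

Deadweight loss = 16928/3

Pre-subsidy: 206 - 0.25q = 180 + 0.5q gives q* = 104/3 and p* = 592/3.
With the rebate, buyers effectively pay pb = ps − 92, where ps is the price sellers receive.
On the curves, pb = 206 - 0.25q and ps = 180 + 0.5q; the wedge ps − pb = 92 gives 180 + 0.5q − (206 - 0.25q) = 92, so q' = 472/3.
Then pb = 206 − 0.25·(472/3) = 500/3 and ps = 180 + 0.5·(472/3) = 776/3.
The subsidy expands output by 472/3 − 104/3 = 368/3 past the efficient level; on those units the gap between marginal cost and willingness to pay runs from 0 up to 92.
DWL = ½ × 92 × 368/3 = 16928/3.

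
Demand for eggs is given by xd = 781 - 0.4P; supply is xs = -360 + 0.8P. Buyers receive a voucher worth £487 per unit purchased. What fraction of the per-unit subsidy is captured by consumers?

Pre-subsidy: 781 - 0.4P = -360 + 0.8P gives P* = 5705/6, x* = 1202/3.
With the rebate, buyers effectively pay Pb = Ps − 487, where Ps is the price sellers receive.
Demand in terms of Ps becomes xd = 781 − 0.4(Ps − 487) = 975.8 - 0.4Ps. Setting this equal to supply: 975.8 - 0.4Ps = -360 + 0.8Ps, so Ps = 6679/6.
Buyers pay Pb = 6679/6 − 487 = 3757/6; x' = -360 + 0.8·(6679/6) = 7958/15.
Buyers' price falls by P* − Pb = 5705/6 − 3757/6 = 974/3; sellers' price rises by Ps − P* = 6679/6 − 5705/6 = 487/3.
So consumers capture (974/3)/487 = 2/3 of each unit of subsidy.

Consumer share = 2/3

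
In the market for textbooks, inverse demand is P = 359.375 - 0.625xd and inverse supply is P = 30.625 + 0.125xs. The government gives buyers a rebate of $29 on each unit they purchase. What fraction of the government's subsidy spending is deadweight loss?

DWL / government spending = 58/1431

Pre-subsidy: 359.375 - 0.625x = 30.625 + 0.125x gives x* = 1315/3 and P* = 1025/12.
With the rebate, buyers effectively pay Pb = Ps − 29, where Ps is the price sellers receive.
On the curves, Pb = 359.375 - 0.625x and Ps = 30.625 + 0.125x; the wedge Ps − Pb = 29 gives 30.625 + 0.125x − (359.375 - 0.625x) = 29, so x' = 477.
Then Pb = 359.375 − 0.625·477 = 61.25 and Ps = 30.625 + 0.125·477 = 90.25.
ΔCS = ½(1315/3 + 477)(1025/12 − 61.25) = 199085/18; ΔPS = ½(1315/3 + 477)(90.25 − 1025/12) = 39817/18.
Government spending = 29 × 477 = 13833.
DWL = ½ × 29 × (477 − 1315/3) = 1682/3; fraction = (1682/3) / 13833 = 58/1431.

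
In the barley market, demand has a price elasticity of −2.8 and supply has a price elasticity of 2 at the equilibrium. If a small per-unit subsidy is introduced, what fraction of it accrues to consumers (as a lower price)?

Consumer share = 5/12

For a small subsidy around the equilibrium, the benefit split depends on the relative slopes, which at a point are proportional to the elasticities.
Buyer share = εs/(εs + |εd|) = 2/(2 + 2.8) = 5/12; seller share = |εd|/(εs + |εd|) = 7/12.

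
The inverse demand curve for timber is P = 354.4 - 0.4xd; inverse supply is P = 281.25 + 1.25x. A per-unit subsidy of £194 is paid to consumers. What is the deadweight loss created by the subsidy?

Pre-subsidy: 354.4 - 0.4x = 281.25 + 1.25x gives x* = 133/3 and P* = 1010/3.
With the rebate, buyers effectively pay Pb = Ps − 194, where Ps is the price sellers receive.
On the curves, Pb = 354.4 - 0.4x and Ps = 281.25 + 1.25x; the wedge Ps − Pb = 194 gives 281.25 + 1.25x − (354.4 - 0.4x) = 194, so x' = 1781/11.
Then Pb = 354.4 − 0.4·(1781/11) = 3186/11 and Ps = 281.25 + 1.25·(1781/11) = 5320/11.
The subsidy expands output by 1781/11 − 133/3 = 3880/33 past the efficient level; on those units the gap between marginal cost and willingness to pay runs from 0 up to 194.
DWL = ½ × 194 × 3880/33 = 376360/33.

Deadweight loss = 376360/33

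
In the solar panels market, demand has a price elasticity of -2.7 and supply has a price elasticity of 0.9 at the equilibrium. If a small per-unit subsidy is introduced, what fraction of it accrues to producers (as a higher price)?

Producer share = 0.75

For a small subsidy around the equilibrium, the benefit split depends on the relative slopes, which at a point are proportional to the elasticities.
Buyer share = εs/(εs + |εd|) = 0.9/(0.9 + 2.7) = 0.25; seller share = |εd|/(εs + |εd|) = 0.75.
So producers capture 0.75 of the subsidy.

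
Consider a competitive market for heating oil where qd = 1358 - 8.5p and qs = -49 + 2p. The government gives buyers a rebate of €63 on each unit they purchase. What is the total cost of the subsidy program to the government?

Government cost = €20223

Pre-subsidy: 1358 - 8.5p = -49 + 2p gives p* = 134, q* = 219.
With the rebate, buyers effectively pay pb = ps − 63, where ps is the price sellers receive.
Demand in terms of ps becomes qd = 1358 − 8.5(ps − 63) = 1893.5 - 8.5ps. Setting this equal to supply: 1893.5 - 8.5ps = -49 + 2ps, so ps = 185.
Buyers pay pb = 185 − 63 = 122; q' = -49 + 2·185 = 321.
Government outlay = subsidy × quantity = 63 × 321 = 20223.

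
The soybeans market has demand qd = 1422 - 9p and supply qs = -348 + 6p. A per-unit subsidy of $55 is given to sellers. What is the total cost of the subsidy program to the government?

Government cost = $30690

Pre-subsidy: 1422 - 9p = -348 + 6p gives p* = 118, q* = 360.
With the subsidy, sellers receive ps = pb + 55 for each unit, where pb is the price buyers pay.
Supply in terms of pb becomes qs = -348 + 6(pb + 55) = -18 + 6pb. Setting this equal to demand: 1422 - 9pb = -18 + 6pb, so pb = 96.
Sellers receive ps = 96 + 55 = 151; q' = 1422 − 9·96 = 558.
Government outlay = subsidy × quantity = 55 × 558 = 30690.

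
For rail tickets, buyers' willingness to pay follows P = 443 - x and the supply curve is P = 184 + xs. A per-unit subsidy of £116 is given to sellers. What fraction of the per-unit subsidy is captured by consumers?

Consumer share = 0.5

Pre-subsidy: 443 - x = 184 + x gives x* = 129.5 and P* = 313.5.
With the subsidy, sellers receive Ps = Pb + 116 for each unit, where Pb is the price buyers pay.
On the curves, Pb = 443 - x and Ps = 184 + x; the wedge Ps − Pb = 116 gives 184 + x − (443 - x) = 116, so x' = 187.5.
Then Pb = 443 − 1·187.5 = 255.5 and Ps = 184 + 1·187.5 = 371.5.
Buyers' price falls by P* − Pb = 313.5 − 255.5 = 58; sellers' price rises by Ps − P* = 371.5 − 313.5 = 58.
So consumers capture 58/116 = 0.5 of each unit of subsidy.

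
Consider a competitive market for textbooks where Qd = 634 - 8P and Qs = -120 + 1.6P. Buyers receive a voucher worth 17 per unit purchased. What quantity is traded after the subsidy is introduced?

Q' = 85/3

Pre-subsidy: 634 - 8P = -120 + 1.6P gives P* = 1885/24, Q* = 17/3.
With the rebate, buyers effectively pay Pb = Ps − 17, where Ps is the price sellers receive.
Demand in terms of Ps becomes Qd = 634 − 8(Ps − 17) = 770 - 8Ps. Setting this equal to supply: 770 - 8Ps = -120 + 1.6Ps, so Ps = 2225/24.
Buyers pay Pb = 2225/24 − 17 = 1817/24; Q' = -120 + 1.6·(2225/24) = 85/3.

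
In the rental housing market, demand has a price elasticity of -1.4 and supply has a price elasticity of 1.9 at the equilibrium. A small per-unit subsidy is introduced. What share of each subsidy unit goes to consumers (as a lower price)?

Consumer share = 19/33

For a small subsidy around the equilibrium, the benefit split depends on the relative slopes, which at a point are proportional to the elasticities.
Buyer share = εs/(εs + |εd|) = 1.9/(1.9 + 1.4) = 19/33; seller share = |εd|/(εs + |εd|) = 14/33.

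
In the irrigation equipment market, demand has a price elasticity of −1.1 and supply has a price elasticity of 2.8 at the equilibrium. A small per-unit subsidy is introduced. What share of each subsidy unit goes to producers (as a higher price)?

Producer share = 11/39

For a small subsidy around the equilibrium, the benefit split depends on the relative slopes, which at a point are proportional to the elasticities.
Buyer share = εs/(εs + |εd|) = 2.8/(2.8 + 1.1) = 28/39; seller share = |εd|/(εs + |εd|) = 11/39.
So producers capture 11/39 of the subsidy.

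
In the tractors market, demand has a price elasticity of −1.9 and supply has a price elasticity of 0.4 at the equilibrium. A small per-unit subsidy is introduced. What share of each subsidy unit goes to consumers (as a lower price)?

For a small subsidy around the equilibrium, the benefit split depends on the relative slopes, which at a point are proportional to the elasticities.
Buyer share = εs/(εs + |εd|) = 0.4/(0.4 + 1.9) = 4/23; seller share = |εd|/(εs + |εd|) = 19/23.

Consumer share = 4/23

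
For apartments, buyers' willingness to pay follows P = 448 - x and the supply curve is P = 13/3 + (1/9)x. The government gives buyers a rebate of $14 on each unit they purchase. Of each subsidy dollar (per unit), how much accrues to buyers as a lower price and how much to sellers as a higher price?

Buyers gain $12.6 per unit; sellers gain $1.4 per unit

Pre-subsidy: 448 - x = 13/3 + (1/9)x gives x* = 399.3 and P* = 48.7.
With the rebate, buyers effectively pay Pb = Ps − 14, where Ps is the price sellers receive.
On the curves, Pb = 448 - x and Ps = 13/3 + (1/9)x; the wedge Ps − Pb = 14 gives 13/3 + (1/9)x − (448 - x) = 14, so x' = 411.9.
Then Pb = 448 − 1·411.9 = 36.1 and Ps = 13/3 + (1/9)·411.9 = 50.1.
Buyers' price falls by P* − Pb = 48.7 − 36.1 = 12.6; sellers' price rises by Ps − P* = 50.1 − 48.7 = 1.4.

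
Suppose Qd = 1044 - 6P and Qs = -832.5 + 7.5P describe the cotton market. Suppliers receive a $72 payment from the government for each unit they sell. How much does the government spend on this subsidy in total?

Government cost = $32400

Pre-subsidy: 1044 - 6P = -832.5 + 7.5P gives P* = 139, Q* = 210.
With the subsidy, sellers receive Ps = Pb + 72 for each unit, where Pb is the price buyers pay.
Supply in terms of Pb becomes Qs = -832.5 + 7.5(Pb + 72) = -292.5 + 7.5Pb. Setting this equal to demand: 1044 - 6Pb = -292.5 + 7.5Pb, so Pb = 99.
Sellers receive Ps = 99 + 72 = 171; Q' = 1044 − 6·99 = 450.
Government outlay = subsidy × quantity = 72 × 450 = 32400.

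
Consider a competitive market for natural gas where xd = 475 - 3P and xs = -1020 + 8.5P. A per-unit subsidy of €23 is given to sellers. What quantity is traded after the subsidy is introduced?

x' = 136

Pre-subsidy: 475 - 3P = -1020 + 8.5P gives P* = 130, x* = 85.
With the subsidy, sellers receive Ps = Pb + 23 for each unit, where Pb is the price buyers pay.
Supply in terms of Pb becomes xs = -1020 + 8.5(Pb + 23) = -824.5 + 8.5Pb. Setting this equal to demand: 475 - 3Pb = -824.5 + 8.5Pb, so Pb = 113.
Sellers receive Ps = 113 + 23 = 136; x' = 475 − 3·113 = 136.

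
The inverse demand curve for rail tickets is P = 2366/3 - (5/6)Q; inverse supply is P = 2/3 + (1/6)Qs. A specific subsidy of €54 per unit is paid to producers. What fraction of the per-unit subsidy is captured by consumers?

Consumer share = 5/6

Pre-subsidy: 2366/3 - (5/6)Q = 2/3 + (1/6)Q gives Q* = 788 and P* = 132.
With the subsidy, sellers receive Ps = Pb + 54 for each unit, where Pb is the price buyers pay.
On the curves, Pb = 2366/3 - (5/6)Q and Ps = 2/3 + (1/6)Q; the wedge Ps − Pb = 54 gives 2/3 + (1/6)Q − (2366/3 - (5/6)Q) = 54, so Q' = 842.
Then Pb = 2366/3 − (5/6)·842 = 87 and Ps = 2/3 + (1/6)·842 = 141.
Buyers' price falls by P* − Pb = 132 − 87 = 45; sellers' price rises by Ps − P* = 141 − 132 = 9.
So consumers capture 45/54 = 5/6 of each unit of subsidy.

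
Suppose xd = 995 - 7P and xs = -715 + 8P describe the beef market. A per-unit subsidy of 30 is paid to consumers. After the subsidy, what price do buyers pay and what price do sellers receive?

Pre-subsidy: 995 - 7P = -715 + 8P gives P* = 114, x* = 197.
With the rebate, buyers effectively pay Pb = Ps − 30, where Ps is the price sellers receive.
Demand in terms of Ps becomes xd = 995 − 7(Ps − 30) = 1205 - 7Ps. Setting this equal to supply: 1205 - 7Ps = -715 + 8Ps, so Ps = 128.
Buyers pay Pb = 128 − 30 = 98; x' = -715 + 8·128 = 309.

Buyers pay 98; sellers receive 128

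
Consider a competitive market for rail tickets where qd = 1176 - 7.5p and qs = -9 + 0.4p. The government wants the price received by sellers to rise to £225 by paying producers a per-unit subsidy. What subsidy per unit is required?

At a seller price of 225, quantity supplied is -9 + 0.4·225 = 81.
Buyers absorb 81 only when they pay pb with 1176 − 7.5·pb = 81, i.e. pb = 146.
s = ps − pb = 225 − 146 = 79.

Required subsidy s = £79 per unit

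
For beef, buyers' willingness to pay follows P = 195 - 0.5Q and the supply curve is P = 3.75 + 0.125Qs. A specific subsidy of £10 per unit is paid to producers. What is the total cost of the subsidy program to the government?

Pre-subsidy: 195 - 0.5Q = 3.75 + 0.125Q gives Q* = 306 and P* = 42.
With the subsidy, sellers receive Ps = Pb + 10 for each unit, where Pb is the price buyers pay.
On the curves, Pb = 195 - 0.5Q and Ps = 3.75 + 0.125Q; the wedge Ps − Pb = 10 gives 3.75 + 0.125Q − (195 - 0.5Q) = 10, so Q' = 322.
Then Pb = 195 − 0.5·322 = 34 and Ps = 3.75 + 0.125·322 = 44.
Government outlay = subsidy × quantity = 10 × 322 = 3220.

Government cost = £3220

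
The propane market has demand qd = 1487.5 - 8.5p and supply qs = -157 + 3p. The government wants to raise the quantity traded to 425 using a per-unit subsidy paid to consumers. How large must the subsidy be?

At q = 425, invert demand for the buyer price: pb = (1487.5 − 425)/8.5 = 125; invert supply for the seller price: ps = (425 − (-157))/3 = 194.
The subsidy must fill the gap: s = ps − pb = 194 − 125 = 69.

Required subsidy s = 69 per unit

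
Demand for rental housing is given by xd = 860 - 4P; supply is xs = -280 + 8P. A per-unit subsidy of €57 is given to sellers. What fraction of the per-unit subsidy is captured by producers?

Pre-subsidy: 860 - 4P = -280 + 8P gives P* = 95, x* = 480.
With the subsidy, sellers receive Ps = Pb + 57 for each unit, where Pb is the price buyers pay.
Supply in terms of Pb becomes xs = -280 + 8(Pb + 57) = 176 + 8Pb. Setting this equal to demand: 860 - 4Pb = 176 + 8Pb, so Pb = 57.
Sellers receive Ps = 57 + 57 = 114; x' = 860 − 4·57 = 632.
Buyers' price falls by P* − Pb = 95 − 57 = 38; sellers' price rises by Ps − P* = 114 − 95 = 19.
So producers capture 19/57 = 1/3 of each unit of subsidy.

Producer share = 1/3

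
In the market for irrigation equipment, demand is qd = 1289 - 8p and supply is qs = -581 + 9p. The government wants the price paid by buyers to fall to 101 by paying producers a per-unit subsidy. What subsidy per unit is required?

At a buyer price of 101, quantity demanded is 1289 − 8·101 = 481.
Sellers supply 481 only when they receive ps with -581 + 9·ps = 481, i.e. ps = 118.
s = ps − pb = 118 − 101 = 17.

Required subsidy s = 17 per unit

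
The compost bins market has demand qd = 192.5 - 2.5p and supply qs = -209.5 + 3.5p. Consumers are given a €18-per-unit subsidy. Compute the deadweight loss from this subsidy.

Pre-subsidy: 192.5 - 2.5p = -209.5 + 3.5p gives p* = 67, q* = 25.
With the rebate, buyers effectively pay pb = ps − 18, where ps is the price sellers receive.
Demand in terms of ps becomes qd = 192.5 − 2.5(ps − 18) = 237.5 - 2.5ps. Setting this equal to supply: 237.5 - 2.5ps = -209.5 + 3.5ps, so ps = 74.5.
Buyers pay pb = 74.5 − 18 = 56.5; q' = -209.5 + 3.5·74.5 = 51.25.
The subsidy expands output by 51.25 − 25 = 26.25 past the efficient level; on those units the gap between marginal cost and willingness to pay runs from 0 up to 18.
DWL = ½ × 18 × 26.25 = 236.25.

Deadweight loss = €236.25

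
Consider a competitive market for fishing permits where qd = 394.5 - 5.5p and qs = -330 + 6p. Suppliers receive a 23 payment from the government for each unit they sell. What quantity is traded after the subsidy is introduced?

Pre-subsidy: 394.5 - 5.5p = -330 + 6p gives p* = 63, q* = 48.
With the subsidy, sellers receive ps = pb + 23 for each unit, where pb is the price buyers pay.
Supply in terms of pb becomes qs = -330 + 6(pb + 23) = -192 + 6pb. Setting this equal to demand: 394.5 - 5.5pb = -192 + 6pb, so pb = 51.
Sellers receive ps = 51 + 23 = 74; q' = 394.5 − 5.5·51 = 114.

q' = 114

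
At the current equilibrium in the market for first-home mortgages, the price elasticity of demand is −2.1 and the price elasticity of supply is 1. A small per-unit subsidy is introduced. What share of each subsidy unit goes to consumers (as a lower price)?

Consumer share = 10/31

For a small subsidy around the equilibrium, the benefit split depends on the relative slopes, which at a point are proportional to the elasticities.
Buyer share = εs/(εs + |εd|) = 1/(1 + 2.1) = 10/31; seller share = |εd|/(εs + |εd|) = 21/31.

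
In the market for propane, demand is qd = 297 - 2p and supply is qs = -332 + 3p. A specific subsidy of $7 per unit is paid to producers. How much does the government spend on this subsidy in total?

Government cost = $376.6

Pre-subsidy: 297 - 2p = -332 + 3p gives p* = 125.8, q* = 45.4.
With the subsidy, sellers receive ps = pb + 7 for each unit, where pb is the price buyers pay.
Supply in terms of pb becomes qs = -332 + 3(pb + 7) = -311 + 3pb. Setting this equal to demand: 297 - 2pb = -311 + 3pb, so pb = 121.6.
Sellers receive ps = 121.6 + 7 = 128.6; q' = 297 − 2·121.6 = 53.8.
Government outlay = subsidy × quantity = 7 × 53.8 = 376.6.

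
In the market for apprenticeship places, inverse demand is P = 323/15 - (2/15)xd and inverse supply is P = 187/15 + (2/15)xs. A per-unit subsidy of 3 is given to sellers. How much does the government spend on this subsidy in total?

Government cost = 135.75

Pre-subsidy: 323/15 - (2/15)x = 187/15 + (2/15)x gives x* = 34 and P* = 17.
With the subsidy, sellers receive Ps = Pb + 3 for each unit, where Pb is the price buyers pay.
On the curves, Pb = 323/15 - (2/15)x and Ps = 187/15 + (2/15)x; the wedge Ps − Pb = 3 gives 187/15 + (2/15)x − (323/15 - (2/15)x) = 3, so x' = 45.25.
Then Pb = 323/15 − (2/15)·45.25 = 15.5 and Ps = 187/15 + (2/15)·45.25 = 18.5.
Government outlay = subsidy × quantity = 3 × 45.25 = 135.75.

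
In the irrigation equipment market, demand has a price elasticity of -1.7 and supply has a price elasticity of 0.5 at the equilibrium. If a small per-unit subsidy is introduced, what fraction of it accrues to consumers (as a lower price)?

Consumer share = 5/22

For a small subsidy around the equilibrium, the benefit split depends on the relative slopes, which at a point are proportional to the elasticities.
Buyer share = εs/(εs + |εd|) = 0.5/(0.5 + 1.7) = 5/22; seller share = |εd|/(εs + |εd|) = 17/22.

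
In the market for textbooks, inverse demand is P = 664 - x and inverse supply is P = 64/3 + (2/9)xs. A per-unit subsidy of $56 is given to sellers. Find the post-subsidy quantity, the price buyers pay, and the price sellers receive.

x' = 6288/11; buyers pay 1016/11; sellers receive 1632/11

Pre-subsidy: 664 - x = 64/3 + (2/9)x gives x* = 5784/11 and P* = 1520/11.
With the subsidy, sellers receive Ps = Pb + 56 for each unit, where Pb is the price buyers pay.
On the curves, Pb = 664 - x and Ps = 64/3 + (2/9)x; the wedge Ps − Pb = 56 gives 64/3 + (2/9)x − (664 - x) = 56, so x' = 6288/11.
Then Pb = 664 − 1·(6288/11) = 1016/11 and Ps = 64/3 + (2/9)·(6288/11) = 1632/11.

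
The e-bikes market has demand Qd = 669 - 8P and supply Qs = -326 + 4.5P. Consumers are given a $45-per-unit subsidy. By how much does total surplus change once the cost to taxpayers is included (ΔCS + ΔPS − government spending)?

Net change in total surplus = -$2916

Pre-subsidy: 669 - 8P = -326 + 4.5P gives P* = 79.6, Q* = 32.2.
With the rebate, buyers effectively pay Pb = Ps − 45, where Ps is the price sellers receive.
Demand in terms of Ps becomes Qd = 669 − 8(Ps − 45) = 1029 - 8Ps. Setting this equal to supply: 1029 - 8Ps = -326 + 4.5Ps, so Ps = 108.4.
Buyers pay Pb = 108.4 − 45 = 63.4; Q' = -326 + 4.5·108.4 = 161.8.
ΔCS = ½(32.2 + 161.8)(79.6 − 63.4) = 1571.4; ΔPS = ½(32.2 + 161.8)(108.4 − 79.6) = 2793.6.
Government spending = 45 × 161.8 = 7281.
Net change = 1571.4 + 2793.6 − 7281 = -2916. The loss equals the DWL triangle ½·45·129.6.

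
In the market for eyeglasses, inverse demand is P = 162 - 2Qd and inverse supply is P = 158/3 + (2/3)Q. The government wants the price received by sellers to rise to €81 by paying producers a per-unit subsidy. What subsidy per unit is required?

At a seller price of 81, quantity supplied is -79 + 1.5·81 = 42.5.
Buyers absorb 42.5 only when they pay Pb = 162 − 2·42.5 = 77.
s = Ps − Pb = 81 − 77 = 4.

Required subsidy s = €4 per unit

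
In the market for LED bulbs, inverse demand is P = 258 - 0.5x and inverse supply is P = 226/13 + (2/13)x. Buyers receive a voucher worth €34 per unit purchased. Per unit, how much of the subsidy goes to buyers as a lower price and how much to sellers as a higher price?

Buyers gain €26 per unit; sellers gain €8 per unit

Pre-subsidy: 258 - 0.5x = 226/13 + (2/13)x gives x* = 368 and P* = 74.
With the rebate, buyers effectively pay Pb = Ps − 34, where Ps is the price sellers receive.
On the curves, Pb = 258 - 0.5x and Ps = 226/13 + (2/13)x; the wedge Ps − Pb = 34 gives 226/13 + (2/13)x − (258 - 0.5x) = 34, so x' = 420.
Then Pb = 258 − 0.5·420 = 48 and Ps = 226/13 + (2/13)·420 = 82.
Buyers' price falls by P* − Pb = 74 − 48 = 26; sellers' price rises by Ps − P* = 82 − 74 = 8.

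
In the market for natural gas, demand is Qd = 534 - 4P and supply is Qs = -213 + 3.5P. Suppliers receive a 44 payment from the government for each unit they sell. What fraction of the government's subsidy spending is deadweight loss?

DWL / government spending = 308/1633

Pre-subsidy: 534 - 4P = -213 + 3.5P gives P* = 99.6, Q* = 135.6.
With the subsidy, sellers receive Ps = Pb + 44 for each unit, where Pb is the price buyers pay.
Supply in terms of Pb becomes Qs = -213 + 3.5(Pb + 44) = -59 + 3.5Pb. Setting this equal to demand: 534 - 4Pb = -59 + 3.5Pb, so Pb = 1186/15.
Sellers receive Ps = 1186/15 + 44 = 1846/15; Q' = 534 − 4·(1186/15) = 3266/15.
ΔCS = ½(135.6 + 3266/15)(99.6 − 1186/15) = 32648/9; ΔPS = ½(135.6 + 3266/15)(1846/15 − 99.6) = 37312/9.
Government spending = 44 × 3266/15 = 143704/15.
DWL = ½ × 44 × (3266/15 − 135.6) = 27104/15; fraction = (27104/15) / (143704/15) = 308/1633.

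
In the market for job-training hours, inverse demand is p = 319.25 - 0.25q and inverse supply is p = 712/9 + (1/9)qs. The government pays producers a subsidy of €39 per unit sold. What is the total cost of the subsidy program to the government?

Government cost = €30147

Pre-subsidy: 319.25 - 0.25q = 712/9 + (1/9)q gives q* = 665 and p* = 153.
With the subsidy, sellers receive ps = pb + 39 for each unit, where pb is the price buyers pay.
On the curves, pb = 319.25 - 0.25q and ps = 712/9 + (1/9)q; the wedge ps − pb = 39 gives 712/9 + (1/9)q − (319.25 - 0.25q) = 39, so q' = 773.
Then pb = 319.25 − 0.25·773 = 126 and ps = 712/9 + (1/9)·773 = 165.
Government outlay = subsidy × quantity = 39 × 773 = 30147.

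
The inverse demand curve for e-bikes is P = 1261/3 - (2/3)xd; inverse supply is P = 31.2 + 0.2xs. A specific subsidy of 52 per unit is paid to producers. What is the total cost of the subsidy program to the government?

Pre-subsidy: 1261/3 - (2/3)x = 31.2 + 0.2x gives x* = 449 and P* = 121.
With the subsidy, sellers receive Ps = Pb + 52 for each unit, where Pb is the price buyers pay.
On the curves, Pb = 1261/3 - (2/3)x and Ps = 31.2 + 0.2x; the wedge Ps − Pb = 52 gives 31.2 + 0.2x − (1261/3 - (2/3)x) = 52, so x' = 509.
Then Pb = 1261/3 − (2/3)·509 = 81 and Ps = 31.2 + 0.2·509 = 133.
Government outlay = subsidy × quantity = 52 × 509 = 26468.

Government cost = 26468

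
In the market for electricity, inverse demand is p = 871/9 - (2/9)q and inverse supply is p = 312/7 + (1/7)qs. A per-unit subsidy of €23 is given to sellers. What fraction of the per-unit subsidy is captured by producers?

Pre-subsidy: 871/9 - (2/9)q = 312/7 + (1/7)q gives q* = 143 and p* = 65.
With the subsidy, sellers receive ps = pb + 23 for each unit, where pb is the price buyers pay.
On the curves, pb = 871/9 - (2/9)q and ps = 312/7 + (1/7)q; the wedge ps − pb = 23 gives 312/7 + (1/7)q − (871/9 - (2/9)q) = 23, so q' = 206.
Then pb = 871/9 − (2/9)·206 = 51 and ps = 312/7 + (1/7)·206 = 74.
Buyers' price falls by p* − pb = 65 − 51 = 14; sellers' price rises by ps − p* = 74 − 65 = 9.
So producers capture 9/23 = 9/23 of each unit of subsidy.

Producer share = 9/23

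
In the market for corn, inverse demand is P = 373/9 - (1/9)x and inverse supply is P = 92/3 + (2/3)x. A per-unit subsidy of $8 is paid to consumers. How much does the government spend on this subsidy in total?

Government cost = 1352/7

Pre-subsidy: 373/9 - (1/9)x = 92/3 + (2/3)x gives x* = 97/7 and P* = 838/21.
With the rebate, buyers effectively pay Pb = Ps − 8, where Ps is the price sellers receive.
On the curves, Pb = 373/9 - (1/9)x and Ps = 92/3 + (2/3)x; the wedge Ps − Pb = 8 gives 92/3 + (2/3)x − (373/9 - (1/9)x) = 8, so x' = 169/7.
Then Pb = 373/9 − (1/9)·(169/7) = 814/21 and Ps = 92/3 + (2/3)·(169/7) = 982/21.
Government outlay = subsidy × quantity = 8 × 169/7 = 1352/7.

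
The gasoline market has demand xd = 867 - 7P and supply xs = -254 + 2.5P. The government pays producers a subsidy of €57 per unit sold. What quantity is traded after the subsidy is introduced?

Pre-subsidy: 867 - 7P = -254 + 2.5P gives P* = 118, x* = 41.
With the subsidy, sellers receive Ps = Pb + 57 for each unit, where Pb is the price buyers pay.
Supply in terms of Pb becomes xs = -254 + 2.5(Pb + 57) = -111.5 + 2.5Pb. Setting this equal to demand: 867 - 7Pb = -111.5 + 2.5Pb, so Pb = 103.
Sellers receive Ps = 103 + 57 = 160; x' = 867 − 7·103 = 146.

x' = 146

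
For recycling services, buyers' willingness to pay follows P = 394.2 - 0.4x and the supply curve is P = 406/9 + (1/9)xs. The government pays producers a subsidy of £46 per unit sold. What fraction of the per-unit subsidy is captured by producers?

Pre-subsidy: 394.2 - 0.4x = 406/9 + (1/9)x gives x* = 683 and P* = 121.
With the subsidy, sellers receive Ps = Pb + 46 for each unit, where Pb is the price buyers pay.
On the curves, Pb = 394.2 - 0.4x and Ps = 406/9 + (1/9)x; the wedge Ps − Pb = 46 gives 406/9 + (1/9)x − (394.2 - 0.4x) = 46, so x' = 773.
Then Pb = 394.2 − 0.4·773 = 85 and Ps = 406/9 + (1/9)·773 = 131.
Buyers' price falls by P* − Pb = 121 − 85 = 36; sellers' price rises by Ps − P* = 131 − 121 = 10.
So producers capture 10/46 = 5/23 of each unit of subsidy.

Producer share = 5/23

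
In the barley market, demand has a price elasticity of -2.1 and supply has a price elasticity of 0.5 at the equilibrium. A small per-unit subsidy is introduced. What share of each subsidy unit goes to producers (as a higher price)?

Producer share = 21/26

For a small subsidy around the equilibrium, the benefit split depends on the relative slopes, which at a point are proportional to the elasticities.
Buyer share = εs/(εs + |εd|) = 0.5/(0.5 + 2.1) = 5/26; seller share = |εd|/(εs + |εd|) = 21/26.
So producers capture 21/26 of the subsidy.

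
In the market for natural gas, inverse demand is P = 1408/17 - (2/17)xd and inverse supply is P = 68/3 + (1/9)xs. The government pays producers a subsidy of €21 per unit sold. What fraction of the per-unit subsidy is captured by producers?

Producer share = 17/35

Pre-subsidy: 1408/17 - (2/17)x = 68/3 + (1/9)x gives x* = 9204/35 and P* = 1816/35.
With the subsidy, sellers receive Ps = Pb + 21 for each unit, where Pb is the price buyers pay.
On the curves, Pb = 1408/17 - (2/17)x and Ps = 68/3 + (1/9)x; the wedge Ps − Pb = 21 gives 68/3 + (1/9)x − (1408/17 - (2/17)x) = 21, so x' = 12417/35.
Then Pb = 1408/17 − (2/17)·(12417/35) = 1438/35 and Ps = 68/3 + (1/9)·(12417/35) = 2173/35.
Buyers' price falls by P* − Pb = 1816/35 − 1438/35 = 10.8; sellers' price rises by Ps − P* = 2173/35 − 1816/35 = 10.2.
So producers capture 10.2/21 = 17/35 of each unit of subsidy.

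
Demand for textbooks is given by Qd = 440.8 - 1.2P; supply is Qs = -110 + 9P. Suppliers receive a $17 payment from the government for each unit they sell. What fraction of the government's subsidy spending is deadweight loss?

DWL / government spending = 9/394

Pre-subsidy: 440.8 - 1.2P = -110 + 9P gives P* = 54, Q* = 376.
With the subsidy, sellers receive Ps = Pb + 17 for each unit, where Pb is the price buyers pay.
Supply in terms of Pb becomes Qs = -110 + 9(Pb + 17) = 43 + 9Pb. Setting this equal to demand: 440.8 - 1.2Pb = 43 + 9Pb, so Pb = 39.
Sellers receive Ps = 39 + 17 = 56; Q' = 440.8 − 1.2·39 = 394.
ΔCS = ½(376 + 394)(54 − 39) = 5775; ΔPS = ½(376 + 394)(56 − 54) = 770.
Government spending = 17 × 394 = 6698.
DWL = ½ × 17 × (394 − 376) = 153; fraction = 153 / 6698 = 9/394.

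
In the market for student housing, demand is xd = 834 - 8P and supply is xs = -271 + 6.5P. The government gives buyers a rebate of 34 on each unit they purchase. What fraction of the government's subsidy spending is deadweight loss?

Pre-subsidy: 834 - 8P = -271 + 6.5P gives P* = 2210/29, x* = 6506/29.
With the rebate, buyers effectively pay Pb = Ps − 34, where Ps is the price sellers receive.
Demand in terms of Ps becomes xd = 834 − 8(Ps − 34) = 1106 - 8Ps. Setting this equal to supply: 1106 - 8Ps = -271 + 6.5Ps, so Ps = 2754/29.
Buyers pay Pb = 2754/29 − 34 = 1768/29; x' = -271 + 6.5·(2754/29) = 10042/29.
ΔCS = ½(6506/29 + 10042/29)(2210/29 − 1768/29) = 3657108/841; ΔPS = ½(6506/29 + 10042/29)(2754/29 − 2210/29) = 4501056/841.
Government spending = 34 × 10042/29 = 341428/29.
DWL = ½ × 34 × (10042/29 − 6506/29) = 60112/29; fraction = (60112/29) / (341428/29) = 884/5021.

DWL / government spending = 884/5021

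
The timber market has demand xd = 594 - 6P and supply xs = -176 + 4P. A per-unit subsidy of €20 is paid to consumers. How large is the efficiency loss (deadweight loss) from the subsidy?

Pre-subsidy: 594 - 6P = -176 + 4P gives P* = 77, x* = 132.
With the rebate, buyers effectively pay Pb = Ps − 20, where Ps is the price sellers receive.
Demand in terms of Ps becomes xd = 594 − 6(Ps − 20) = 714 - 6Ps. Setting this equal to supply: 714 - 6Ps = -176 + 4Ps, so Ps = 89.
Buyers pay Pb = 89 − 20 = 69; x' = -176 + 4·89 = 180.
The subsidy expands output by 180 − 132 = 48 past the efficient level; on those units the gap between marginal cost and willingness to pay runs from 0 up to 20.
DWL = ½ × 20 × 48 = 480.

Deadweight loss = €480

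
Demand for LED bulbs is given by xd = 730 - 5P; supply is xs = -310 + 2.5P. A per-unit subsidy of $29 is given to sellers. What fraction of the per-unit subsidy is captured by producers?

Producer share = 2/3

Pre-subsidy: 730 - 5P = -310 + 2.5P gives P* = 416/3, x* = 110/3.
With the subsidy, sellers receive Ps = Pb + 29 for each unit, where Pb is the price buyers pay.
Supply in terms of Pb becomes xs = -310 + 2.5(Pb + 29) = -237.5 + 2.5Pb. Setting this equal to demand: 730 - 5Pb = -237.5 + 2.5Pb, so Pb = 129.
Sellers receive Ps = 129 + 29 = 158; x' = 730 − 5·129 = 85.
Buyers' price falls by P* − Pb = 416/3 − 129 = 29/3; sellers' price rises by Ps − P* = 158 − 416/3 = 58/3.
So producers capture (58/3)/29 = 2/3 of each unit of subsidy.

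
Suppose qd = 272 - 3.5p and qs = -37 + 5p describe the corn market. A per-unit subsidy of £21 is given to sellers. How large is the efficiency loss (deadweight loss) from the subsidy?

Deadweight loss = 15435/34

Pre-subsidy: 272 - 3.5p = -37 + 5p gives p* = 618/17, q* = 2461/17.
With the subsidy, sellers receive ps = pb + 21 for each unit, where pb is the price buyers pay.
Supply in terms of pb becomes qs = -37 + 5(pb + 21) = 68 + 5pb. Setting this equal to demand: 272 - 3.5pb = 68 + 5pb, so pb = 24.
Sellers receive ps = 24 + 21 = 45; q' = 272 − 3.5·24 = 188.
The subsidy expands output by 188 − 2461/17 = 735/17 past the efficient level; on those units the gap between marginal cost and willingness to pay runs from 0 up to 21.
DWL = ½ × 21 × 735/17 = 15435/34.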